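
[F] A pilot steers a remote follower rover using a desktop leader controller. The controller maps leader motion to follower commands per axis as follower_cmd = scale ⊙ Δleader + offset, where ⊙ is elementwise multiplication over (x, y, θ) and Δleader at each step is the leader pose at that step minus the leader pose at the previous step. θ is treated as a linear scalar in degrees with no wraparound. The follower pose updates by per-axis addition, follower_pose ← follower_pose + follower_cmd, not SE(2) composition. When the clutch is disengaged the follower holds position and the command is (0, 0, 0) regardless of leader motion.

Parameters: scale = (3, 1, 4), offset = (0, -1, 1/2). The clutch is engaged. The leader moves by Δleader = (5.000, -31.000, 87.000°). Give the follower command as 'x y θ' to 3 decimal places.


15.000 -32.000 348.500

axis x: 3·5.000 + 0 = 15.000
axis y: 1·-31.000 + -1 = -32.000
axis θ: 4·87.000 + 1/2 = 348.500


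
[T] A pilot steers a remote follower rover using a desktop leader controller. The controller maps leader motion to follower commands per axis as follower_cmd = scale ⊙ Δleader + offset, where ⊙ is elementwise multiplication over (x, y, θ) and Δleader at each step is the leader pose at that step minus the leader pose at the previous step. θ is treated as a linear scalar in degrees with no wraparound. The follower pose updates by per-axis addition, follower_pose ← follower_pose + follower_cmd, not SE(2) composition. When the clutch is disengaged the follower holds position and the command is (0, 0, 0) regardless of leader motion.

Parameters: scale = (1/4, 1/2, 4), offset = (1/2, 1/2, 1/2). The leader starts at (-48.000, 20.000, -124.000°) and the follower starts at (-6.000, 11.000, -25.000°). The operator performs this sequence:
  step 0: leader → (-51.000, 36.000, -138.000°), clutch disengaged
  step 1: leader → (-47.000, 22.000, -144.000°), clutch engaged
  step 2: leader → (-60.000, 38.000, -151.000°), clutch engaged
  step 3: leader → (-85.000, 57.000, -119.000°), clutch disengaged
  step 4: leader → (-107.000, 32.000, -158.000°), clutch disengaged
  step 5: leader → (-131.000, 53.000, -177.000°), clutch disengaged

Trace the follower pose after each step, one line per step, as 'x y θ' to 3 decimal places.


-6.000 11.000 -25.000
-4.500 4.500 -48.500
-7.250 13.000 -76.000
-7.250 13.000 -76.000
-7.250 13.000 -76.000
-7.250 13.000 -76.000

step 0: Δleader=(-3.000, 16.000, -14.000°), disengaged; cmd=(0,0,0) → follower holds at (-6.000, 11.000, -25.000°)
step 1: Δleader=(4.000, -14.000, -6.000°), engaged; cmd=(1.500, -6.500, -23.500°) → follower=(-4.500, 4.500, -48.500°)
step 2: Δleader=(-13.000, 16.000, -7.000°), engaged; cmd=(-2.750, 8.500, -27.500°) → follower=(-7.250, 13.000, -76.000°)
step 3: Δleader=(-25.000, 19.000, 32.000°), disengaged; cmd=(0,0,0) → follower holds at (-7.250, 13.000, -76.000°)
step 4: Δleader=(-22.000, -25.000, -39.000°), disengaged; cmd=(0,0,0) → follower holds at (-7.250, 13.000, -76.000°)
step 5: Δleader=(-24.000, 21.000, -19.000°), disengaged; cmd=(0,0,0) → follower holds at (-7.250, 13.000, -76.000°)


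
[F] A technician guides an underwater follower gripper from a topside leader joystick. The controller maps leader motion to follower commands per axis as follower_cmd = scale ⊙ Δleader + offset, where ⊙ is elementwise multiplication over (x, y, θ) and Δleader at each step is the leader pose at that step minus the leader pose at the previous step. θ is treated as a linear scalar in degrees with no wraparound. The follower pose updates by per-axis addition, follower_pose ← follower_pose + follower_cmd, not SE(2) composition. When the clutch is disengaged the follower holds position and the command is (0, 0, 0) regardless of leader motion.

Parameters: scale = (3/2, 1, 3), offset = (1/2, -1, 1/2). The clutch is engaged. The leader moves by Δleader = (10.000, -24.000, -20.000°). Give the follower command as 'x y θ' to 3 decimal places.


axis x: 3/2·10.000 + 1/2 = 15.500
axis y: 1·-24.000 + -1 = -25.000
axis θ: 3·-20.000 + 1/2 = -59.500

15.500 -25.000 -59.500


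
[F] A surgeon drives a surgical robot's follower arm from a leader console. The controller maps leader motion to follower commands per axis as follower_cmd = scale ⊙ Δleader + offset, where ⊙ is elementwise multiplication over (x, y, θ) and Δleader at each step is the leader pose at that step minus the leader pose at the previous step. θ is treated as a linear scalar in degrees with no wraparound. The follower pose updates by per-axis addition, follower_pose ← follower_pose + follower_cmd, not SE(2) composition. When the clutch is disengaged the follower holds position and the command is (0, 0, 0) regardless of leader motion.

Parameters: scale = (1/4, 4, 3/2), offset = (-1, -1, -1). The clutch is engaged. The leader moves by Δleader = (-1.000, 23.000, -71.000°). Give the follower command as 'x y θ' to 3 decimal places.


axis x: 1/4·-1.000 + -1 = -1.250
axis y: 4·23.000 + -1 = 91.000
axis θ: 3/2·-71.000 + -1 = -107.500

-1.250 91.000 -107.500


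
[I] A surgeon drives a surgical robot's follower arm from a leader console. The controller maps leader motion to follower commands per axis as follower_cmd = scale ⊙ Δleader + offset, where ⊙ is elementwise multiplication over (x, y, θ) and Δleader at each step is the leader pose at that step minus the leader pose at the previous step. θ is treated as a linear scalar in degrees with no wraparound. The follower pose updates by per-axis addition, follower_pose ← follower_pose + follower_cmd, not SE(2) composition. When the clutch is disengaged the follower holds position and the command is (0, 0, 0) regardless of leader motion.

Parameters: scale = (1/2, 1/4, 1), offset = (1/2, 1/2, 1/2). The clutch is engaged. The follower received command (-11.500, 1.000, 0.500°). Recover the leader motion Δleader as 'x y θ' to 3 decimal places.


axis x: (-11.500 − 1/2) / (1/2) = -24.000
axis y: (1.000 − 1/2) / (1/4) = 2.000
axis θ: (0.500 − 1/2) / (1) = 0.000

-24.000 2.000 0.000


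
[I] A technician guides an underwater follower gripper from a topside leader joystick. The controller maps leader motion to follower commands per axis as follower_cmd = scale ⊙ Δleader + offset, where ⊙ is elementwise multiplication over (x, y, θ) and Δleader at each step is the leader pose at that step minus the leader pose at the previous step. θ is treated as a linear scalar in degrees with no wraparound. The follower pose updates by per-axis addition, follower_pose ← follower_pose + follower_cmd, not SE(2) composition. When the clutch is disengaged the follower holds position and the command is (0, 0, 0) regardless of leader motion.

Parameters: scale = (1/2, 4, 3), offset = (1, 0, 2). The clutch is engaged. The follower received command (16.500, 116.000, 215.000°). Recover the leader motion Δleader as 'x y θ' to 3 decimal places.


axis x: (16.500 − 1) / (1/2) = 31.000
axis y: (116.000 − 0) / (4) = 29.000
axis θ: (215.000 − 2) / (3) = 71.000

31.000 29.000 71.000


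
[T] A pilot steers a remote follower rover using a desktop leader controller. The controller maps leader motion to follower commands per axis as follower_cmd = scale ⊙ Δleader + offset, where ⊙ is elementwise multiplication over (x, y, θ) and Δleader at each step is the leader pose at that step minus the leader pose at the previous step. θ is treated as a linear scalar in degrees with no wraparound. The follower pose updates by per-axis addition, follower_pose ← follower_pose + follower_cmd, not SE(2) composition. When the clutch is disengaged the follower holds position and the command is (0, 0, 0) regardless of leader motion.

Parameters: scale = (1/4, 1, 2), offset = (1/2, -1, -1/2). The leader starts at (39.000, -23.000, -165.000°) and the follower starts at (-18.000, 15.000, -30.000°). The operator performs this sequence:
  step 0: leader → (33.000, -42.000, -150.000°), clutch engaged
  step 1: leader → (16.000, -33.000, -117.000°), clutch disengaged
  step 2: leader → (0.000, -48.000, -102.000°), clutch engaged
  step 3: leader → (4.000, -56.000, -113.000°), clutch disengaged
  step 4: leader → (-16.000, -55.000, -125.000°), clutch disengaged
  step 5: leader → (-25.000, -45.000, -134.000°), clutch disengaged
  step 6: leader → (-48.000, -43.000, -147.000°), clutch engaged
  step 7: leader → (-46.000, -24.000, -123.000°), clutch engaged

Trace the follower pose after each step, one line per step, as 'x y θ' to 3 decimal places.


step 0: Δleader=(-6.000, -19.000, 15.000°), engaged; cmd=(-1.000, -20.000, 29.500°) → follower=(-19.000, -5.000, -0.500°)
step 1: Δleader=(-17.000, 9.000, 33.000°), disengaged; cmd=(0,0,0) → follower holds at (-19.000, -5.000, -0.500°)
step 2: Δleader=(-16.000, -15.000, 15.000°), engaged; cmd=(-3.500, -16.000, 29.500°) → follower=(-22.500, -21.000, 29.000°)
step 3: Δleader=(4.000, -8.000, -11.000°), disengaged; cmd=(0,0,0) → follower holds at (-22.500, -21.000, 29.000°)
step 4: Δleader=(-20.000, 1.000, -12.000°), disengaged; cmd=(0,0,0) → follower holds at (-22.500, -21.000, 29.000°)
step 5: Δleader=(-9.000, 10.000, -9.000°), disengaged; cmd=(0,0,0) → follower holds at (-22.500, -21.000, 29.000°)
step 6: Δleader=(-23.000, 2.000, -13.000°), engaged; cmd=(-5.250, 1.000, -26.500°) → follower=(-27.750, -20.000, 2.500°)
step 7: Δleader=(2.000, 19.000, 24.000°), engaged; cmd=(1.000, 18.000, 47.500°) → follower=(-26.750, -2.000, 50.000°)

-19.000 -5.000 -0.500
-19.000 -5.000 -0.500
-22.500 -21.000 29.000
-22.500 -21.000 29.000
-22.500 -21.000 29.000
-22.500 -21.000 29.000
-27.750 -20.000 2.500
-26.750 -2.000 50.000


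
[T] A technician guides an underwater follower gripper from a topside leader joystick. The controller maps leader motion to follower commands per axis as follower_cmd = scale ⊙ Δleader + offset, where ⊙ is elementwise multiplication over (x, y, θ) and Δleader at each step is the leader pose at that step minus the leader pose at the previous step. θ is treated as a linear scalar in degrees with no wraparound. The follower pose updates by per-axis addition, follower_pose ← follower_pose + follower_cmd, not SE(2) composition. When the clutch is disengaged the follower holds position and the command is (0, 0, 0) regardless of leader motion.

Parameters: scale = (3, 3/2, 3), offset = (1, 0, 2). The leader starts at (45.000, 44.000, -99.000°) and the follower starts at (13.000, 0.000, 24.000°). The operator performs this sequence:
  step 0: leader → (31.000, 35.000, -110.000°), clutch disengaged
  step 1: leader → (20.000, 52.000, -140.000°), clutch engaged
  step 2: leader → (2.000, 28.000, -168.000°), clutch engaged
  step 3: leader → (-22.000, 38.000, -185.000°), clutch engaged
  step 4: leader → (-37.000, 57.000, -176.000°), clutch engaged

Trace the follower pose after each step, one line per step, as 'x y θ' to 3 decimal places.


13.000 0.000 24.000
-19.000 25.500 -64.000
-72.000 -10.500 -146.000
-143.000 4.500 -195.000
-187.000 33.000 -166.000

step 0: Δleader=(-14.000, -9.000, -11.000°), disengaged; cmd=(0,0,0) → follower holds at (13.000, 0.000, 24.000°)
step 1: Δleader=(-11.000, 17.000, -30.000°), engaged; cmd=(-32.000, 25.500, -88.000°) → follower=(-19.000, 25.500, -64.000°)
step 2: Δleader=(-18.000, -24.000, -28.000°), engaged; cmd=(-53.000, -36.000, -82.000°) → follower=(-72.000, -10.500, -146.000°)
step 3: Δleader=(-24.000, 10.000, -17.000°), engaged; cmd=(-71.000, 15.000, -49.000°) → follower=(-143.000, 4.500, -195.000°)
step 4: Δleader=(-15.000, 19.000, 9.000°), engaged; cmd=(-44.000, 28.500, 29.000°) → follower=(-187.000, 33.000, -166.000°)


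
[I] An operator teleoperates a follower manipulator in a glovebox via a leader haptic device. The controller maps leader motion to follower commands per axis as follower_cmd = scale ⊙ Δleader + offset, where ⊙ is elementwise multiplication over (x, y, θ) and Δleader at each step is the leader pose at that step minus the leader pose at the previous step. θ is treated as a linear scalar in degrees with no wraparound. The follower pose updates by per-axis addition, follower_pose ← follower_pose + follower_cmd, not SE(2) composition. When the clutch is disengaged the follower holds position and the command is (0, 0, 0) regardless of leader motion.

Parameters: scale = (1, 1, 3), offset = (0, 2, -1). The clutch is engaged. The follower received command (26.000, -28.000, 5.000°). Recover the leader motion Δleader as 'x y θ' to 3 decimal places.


axis x: (26.000 − 0) / (1) = 26.000
axis y: (-28.000 − 2) / (1) = -30.000
axis θ: (5.000 − -1) / (3) = 2.000

26.000 -30.000 2.000


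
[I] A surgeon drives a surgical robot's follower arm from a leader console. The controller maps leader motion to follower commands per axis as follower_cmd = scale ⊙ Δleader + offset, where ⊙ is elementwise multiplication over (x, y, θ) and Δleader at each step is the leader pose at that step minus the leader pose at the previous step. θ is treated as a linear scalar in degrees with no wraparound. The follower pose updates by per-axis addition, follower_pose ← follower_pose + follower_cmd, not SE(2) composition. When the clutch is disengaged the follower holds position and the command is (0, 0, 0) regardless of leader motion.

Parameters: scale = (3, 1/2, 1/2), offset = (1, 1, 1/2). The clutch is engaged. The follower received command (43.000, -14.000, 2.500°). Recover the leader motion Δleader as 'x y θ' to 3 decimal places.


axis x: (43.000 − 1) / (3) = 14.000
axis y: (-14.000 − 1) / (1/2) = -30.000
axis θ: (2.500 − 1/2) / (1/2) = 4.000

14.000 -30.000 4.000


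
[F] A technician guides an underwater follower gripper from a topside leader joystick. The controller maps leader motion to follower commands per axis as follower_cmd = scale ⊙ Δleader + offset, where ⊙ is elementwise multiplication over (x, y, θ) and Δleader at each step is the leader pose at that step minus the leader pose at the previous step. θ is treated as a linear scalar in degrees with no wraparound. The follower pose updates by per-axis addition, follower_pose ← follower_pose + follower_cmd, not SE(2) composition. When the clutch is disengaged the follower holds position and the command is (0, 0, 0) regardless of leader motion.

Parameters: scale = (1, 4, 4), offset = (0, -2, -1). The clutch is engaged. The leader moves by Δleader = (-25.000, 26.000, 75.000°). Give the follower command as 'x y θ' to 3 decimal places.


axis x: 1·-25.000 + 0 = -25.000
axis y: 4·26.000 + -2 = 102.000
axis θ: 4·75.000 + -1 = 299.000

-25.000 102.000 299.000


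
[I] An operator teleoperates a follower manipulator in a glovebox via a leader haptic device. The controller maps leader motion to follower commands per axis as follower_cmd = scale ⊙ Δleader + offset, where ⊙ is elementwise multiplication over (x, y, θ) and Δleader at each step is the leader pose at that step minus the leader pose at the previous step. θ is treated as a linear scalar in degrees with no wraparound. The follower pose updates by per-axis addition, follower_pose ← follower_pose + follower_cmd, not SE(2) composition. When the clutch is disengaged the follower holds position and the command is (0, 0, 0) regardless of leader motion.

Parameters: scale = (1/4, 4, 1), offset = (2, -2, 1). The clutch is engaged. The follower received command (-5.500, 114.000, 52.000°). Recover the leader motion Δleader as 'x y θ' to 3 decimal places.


axis x: (-5.500 − 2) / (1/4) = -30.000
axis y: (114.000 − -2) / (4) = 29.000
axis θ: (52.000 − 1) / (1) = 51.000

-30.000 29.000 51.000


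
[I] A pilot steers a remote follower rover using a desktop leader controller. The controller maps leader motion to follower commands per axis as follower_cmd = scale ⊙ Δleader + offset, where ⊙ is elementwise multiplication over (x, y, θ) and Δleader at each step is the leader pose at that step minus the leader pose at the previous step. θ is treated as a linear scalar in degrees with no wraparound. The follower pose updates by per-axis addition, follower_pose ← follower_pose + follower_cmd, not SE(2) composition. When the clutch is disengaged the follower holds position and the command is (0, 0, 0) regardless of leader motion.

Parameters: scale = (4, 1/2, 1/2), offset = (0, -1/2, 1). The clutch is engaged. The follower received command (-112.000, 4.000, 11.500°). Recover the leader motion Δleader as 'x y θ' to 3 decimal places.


-28.000 9.000 21.000

axis x: (-112.000 − 0) / (4) = -28.000
axis y: (4.000 − -1/2) / (1/2) = 9.000
axis θ: (11.500 − 1) / (1/2) = 21.000


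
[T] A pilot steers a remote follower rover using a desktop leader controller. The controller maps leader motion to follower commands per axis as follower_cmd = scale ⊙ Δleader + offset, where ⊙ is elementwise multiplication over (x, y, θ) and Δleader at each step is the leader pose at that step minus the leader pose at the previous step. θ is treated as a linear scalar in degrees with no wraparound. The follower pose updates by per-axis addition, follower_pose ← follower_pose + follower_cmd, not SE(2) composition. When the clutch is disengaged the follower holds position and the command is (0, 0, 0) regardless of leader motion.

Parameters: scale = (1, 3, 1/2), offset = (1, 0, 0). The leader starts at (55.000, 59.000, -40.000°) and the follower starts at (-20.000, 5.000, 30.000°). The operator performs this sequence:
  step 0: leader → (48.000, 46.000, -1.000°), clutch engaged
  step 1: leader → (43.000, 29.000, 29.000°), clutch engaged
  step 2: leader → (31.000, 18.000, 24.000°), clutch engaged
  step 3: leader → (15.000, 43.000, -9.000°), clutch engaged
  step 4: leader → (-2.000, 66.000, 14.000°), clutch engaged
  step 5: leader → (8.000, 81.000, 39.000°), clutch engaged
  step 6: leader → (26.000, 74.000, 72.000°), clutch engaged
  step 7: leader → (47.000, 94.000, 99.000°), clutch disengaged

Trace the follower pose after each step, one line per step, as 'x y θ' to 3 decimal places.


-26.000 -34.000 49.500
-30.000 -85.000 64.500
-41.000 -118.000 62.000
-56.000 -43.000 45.500
-72.000 26.000 57.000
-61.000 71.000 69.500
-42.000 50.000 86.000
-42.000 50.000 86.000

step 0: Δleader=(-7.000, -13.000, 39.000°), engaged; cmd=(-6.000, -39.000, 19.500°) → follower=(-26.000, -34.000, 49.500°)
step 1: Δleader=(-5.000, -17.000, 30.000°), engaged; cmd=(-4.000, -51.000, 15.000°) → follower=(-30.000, -85.000, 64.500°)
step 2: Δleader=(-12.000, -11.000, -5.000°), engaged; cmd=(-11.000, -33.000, -2.500°) → follower=(-41.000, -118.000, 62.000°)
step 3: Δleader=(-16.000, 25.000, -33.000°), engaged; cmd=(-15.000, 75.000, -16.500°) → follower=(-56.000, -43.000, 45.500°)
step 4: Δleader=(-17.000, 23.000, 23.000°), engaged; cmd=(-16.000, 69.000, 11.500°) → follower=(-72.000, 26.000, 57.000°)
step 5: Δleader=(10.000, 15.000, 25.000°), engaged; cmd=(11.000, 45.000, 12.500°) → follower=(-61.000, 71.000, 69.500°)
step 6: Δleader=(18.000, -7.000, 33.000°), engaged; cmd=(19.000, -21.000, 16.500°) → follower=(-42.000, 50.000, 86.000°)
step 7: Δleader=(21.000, 20.000, 27.000°), disengaged; cmd=(0,0,0) → follower holds at (-42.000, 50.000, 86.000°)


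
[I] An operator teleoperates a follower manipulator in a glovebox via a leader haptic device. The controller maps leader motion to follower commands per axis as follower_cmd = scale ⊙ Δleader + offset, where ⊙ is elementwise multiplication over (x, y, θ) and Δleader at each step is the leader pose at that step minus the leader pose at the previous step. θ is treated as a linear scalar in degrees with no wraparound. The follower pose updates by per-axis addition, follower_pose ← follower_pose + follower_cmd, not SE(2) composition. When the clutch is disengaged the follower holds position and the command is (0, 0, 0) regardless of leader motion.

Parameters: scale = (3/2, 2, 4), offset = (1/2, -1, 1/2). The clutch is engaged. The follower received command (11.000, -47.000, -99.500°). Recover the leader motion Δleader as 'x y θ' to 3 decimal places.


axis x: (11.000 − 1/2) / (3/2) = 7.000
axis y: (-47.000 − -1) / (2) = -23.000
axis θ: (-99.500 − 1/2) / (4) = -25.000

7.000 -23.000 -25.000


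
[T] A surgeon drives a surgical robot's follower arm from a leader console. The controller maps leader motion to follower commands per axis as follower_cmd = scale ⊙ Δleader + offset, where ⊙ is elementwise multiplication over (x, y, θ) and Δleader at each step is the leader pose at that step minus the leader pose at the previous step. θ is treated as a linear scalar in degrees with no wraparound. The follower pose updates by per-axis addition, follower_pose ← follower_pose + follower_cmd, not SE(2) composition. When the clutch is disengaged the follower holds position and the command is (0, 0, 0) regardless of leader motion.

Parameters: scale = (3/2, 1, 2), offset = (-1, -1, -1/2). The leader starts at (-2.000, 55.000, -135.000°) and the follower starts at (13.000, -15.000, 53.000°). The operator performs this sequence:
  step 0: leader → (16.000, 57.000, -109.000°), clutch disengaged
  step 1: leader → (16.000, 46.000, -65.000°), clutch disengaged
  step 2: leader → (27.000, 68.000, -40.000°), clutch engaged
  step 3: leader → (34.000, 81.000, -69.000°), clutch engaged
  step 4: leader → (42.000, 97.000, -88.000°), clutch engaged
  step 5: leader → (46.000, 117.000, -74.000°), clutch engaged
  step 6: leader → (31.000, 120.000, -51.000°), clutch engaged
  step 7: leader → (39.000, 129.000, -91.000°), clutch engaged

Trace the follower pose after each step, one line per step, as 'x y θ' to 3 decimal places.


13.000 -15.000 53.000
13.000 -15.000 53.000
28.500 6.000 102.500
38.000 18.000 44.000
49.000 33.000 5.500
54.000 52.000 33.000
30.500 54.000 78.500
41.500 62.000 -2.000

step 0: Δleader=(18.000, 2.000, 26.000°), disengaged; cmd=(0,0,0) → follower holds at (13.000, -15.000, 53.000°)
step 1: Δleader=(0.000, -11.000, 44.000°), disengaged; cmd=(0,0,0) → follower holds at (13.000, -15.000, 53.000°)
step 2: Δleader=(11.000, 22.000, 25.000°), engaged; cmd=(15.500, 21.000, 49.500°) → follower=(28.500, 6.000, 102.500°)
step 3: Δleader=(7.000, 13.000, -29.000°), engaged; cmd=(9.500, 12.000, -58.500°) → follower=(38.000, 18.000, 44.000°)
step 4: Δleader=(8.000, 16.000, -19.000°), engaged; cmd=(11.000, 15.000, -38.500°) → follower=(49.000, 33.000, 5.500°)
step 5: Δleader=(4.000, 20.000, 14.000°), engaged; cmd=(5.000, 19.000, 27.500°) → follower=(54.000, 52.000, 33.000°)
step 6: Δleader=(-15.000, 3.000, 23.000°), engaged; cmd=(-23.500, 2.000, 45.500°) → follower=(30.500, 54.000, 78.500°)
step 7: Δleader=(8.000, 9.000, -40.000°), engaged; cmd=(11.000, 8.000, -80.500°) → follower=(41.500, 62.000, -2.000°)


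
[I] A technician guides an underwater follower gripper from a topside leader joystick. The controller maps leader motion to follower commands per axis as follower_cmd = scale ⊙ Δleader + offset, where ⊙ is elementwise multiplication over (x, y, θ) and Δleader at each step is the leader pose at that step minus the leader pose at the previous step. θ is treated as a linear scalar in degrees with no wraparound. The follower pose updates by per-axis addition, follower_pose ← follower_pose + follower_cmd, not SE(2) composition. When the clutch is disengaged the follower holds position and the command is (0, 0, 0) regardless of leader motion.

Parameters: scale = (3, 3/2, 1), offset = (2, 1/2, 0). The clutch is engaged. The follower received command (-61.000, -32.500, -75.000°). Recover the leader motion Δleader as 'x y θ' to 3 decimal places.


-21.000 -22.000 -75.000

axis x: (-61.000 − 2) / (3) = -21.000
axis y: (-32.500 − 1/2) / (3/2) = -22.000
axis θ: (-75.000 − 0) / (1) = -75.000


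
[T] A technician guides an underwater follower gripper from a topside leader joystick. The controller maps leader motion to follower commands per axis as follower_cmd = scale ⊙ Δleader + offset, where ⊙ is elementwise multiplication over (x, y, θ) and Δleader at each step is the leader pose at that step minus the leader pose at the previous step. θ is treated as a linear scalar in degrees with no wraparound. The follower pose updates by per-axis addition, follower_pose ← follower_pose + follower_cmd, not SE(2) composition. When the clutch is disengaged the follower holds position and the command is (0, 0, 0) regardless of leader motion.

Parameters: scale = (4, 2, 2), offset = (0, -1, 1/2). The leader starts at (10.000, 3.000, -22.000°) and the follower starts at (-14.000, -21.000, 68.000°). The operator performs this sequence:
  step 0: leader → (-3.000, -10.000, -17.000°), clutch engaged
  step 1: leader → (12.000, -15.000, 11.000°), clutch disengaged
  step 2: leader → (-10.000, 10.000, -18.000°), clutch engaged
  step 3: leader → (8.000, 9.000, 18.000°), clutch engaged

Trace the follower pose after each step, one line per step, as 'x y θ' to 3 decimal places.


step 0: Δleader=(-13.000, -13.000, 5.000°), engaged; cmd=(-52.000, -27.000, 10.500°) → follower=(-66.000, -48.000, 78.500°)
step 1: Δleader=(15.000, -5.000, 28.000°), disengaged; cmd=(0,0,0) → follower holds at (-66.000, -48.000, 78.500°)
step 2: Δleader=(-22.000, 25.000, -29.000°), engaged; cmd=(-88.000, 49.000, -57.500°) → follower=(-154.000, 1.000, 21.000°)
step 3: Δleader=(18.000, -1.000, 36.000°), engaged; cmd=(72.000, -3.000, 72.500°) → follower=(-82.000, -2.000, 93.500°)

-66.000 -48.000 78.500
-66.000 -48.000 78.500
-154.000 1.000 21.000
-82.000 -2.000 93.500


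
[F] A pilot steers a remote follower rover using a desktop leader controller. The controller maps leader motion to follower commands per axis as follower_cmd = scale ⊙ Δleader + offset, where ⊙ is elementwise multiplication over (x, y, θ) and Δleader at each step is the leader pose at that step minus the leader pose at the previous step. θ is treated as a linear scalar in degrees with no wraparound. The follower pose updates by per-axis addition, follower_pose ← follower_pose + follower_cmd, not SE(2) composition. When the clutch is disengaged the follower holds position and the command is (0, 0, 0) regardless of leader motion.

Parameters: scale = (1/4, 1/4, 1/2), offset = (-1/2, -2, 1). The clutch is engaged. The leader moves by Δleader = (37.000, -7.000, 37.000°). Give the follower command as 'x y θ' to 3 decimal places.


axis x: 1/4·37.000 + -1/2 = 8.750
axis y: 1/4·-7.000 + -2 = -3.750
axis θ: 1/2·37.000 + 1 = 19.500

8.750 -3.750 19.500


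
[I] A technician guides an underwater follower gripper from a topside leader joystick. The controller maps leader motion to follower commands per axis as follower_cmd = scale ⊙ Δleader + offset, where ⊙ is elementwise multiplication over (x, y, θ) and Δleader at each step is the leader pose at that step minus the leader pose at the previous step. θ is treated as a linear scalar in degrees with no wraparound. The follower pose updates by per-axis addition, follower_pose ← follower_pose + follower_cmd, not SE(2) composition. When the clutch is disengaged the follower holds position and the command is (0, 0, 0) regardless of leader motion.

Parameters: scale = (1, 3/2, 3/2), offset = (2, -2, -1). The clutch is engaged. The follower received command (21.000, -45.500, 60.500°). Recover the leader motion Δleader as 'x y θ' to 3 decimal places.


axis x: (21.000 − 2) / (1) = 19.000
axis y: (-45.500 − -2) / (3/2) = -29.000
axis θ: (60.500 − -1) / (3/2) = 41.000

19.000 -29.000 41.000


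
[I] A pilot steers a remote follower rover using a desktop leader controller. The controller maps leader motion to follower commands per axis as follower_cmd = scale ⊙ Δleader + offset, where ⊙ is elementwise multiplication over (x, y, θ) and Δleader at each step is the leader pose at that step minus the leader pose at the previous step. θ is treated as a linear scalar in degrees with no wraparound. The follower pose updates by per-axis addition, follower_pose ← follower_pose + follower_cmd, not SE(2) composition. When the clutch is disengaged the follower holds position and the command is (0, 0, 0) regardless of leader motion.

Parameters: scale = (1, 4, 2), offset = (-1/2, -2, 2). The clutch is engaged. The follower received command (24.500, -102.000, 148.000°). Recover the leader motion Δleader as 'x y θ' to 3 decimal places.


25.000 -25.000 73.000

axis x: (24.500 − -1/2) / (1) = 25.000
axis y: (-102.000 − -2) / (4) = -25.000
axis θ: (148.000 − 2) / (2) = 73.000


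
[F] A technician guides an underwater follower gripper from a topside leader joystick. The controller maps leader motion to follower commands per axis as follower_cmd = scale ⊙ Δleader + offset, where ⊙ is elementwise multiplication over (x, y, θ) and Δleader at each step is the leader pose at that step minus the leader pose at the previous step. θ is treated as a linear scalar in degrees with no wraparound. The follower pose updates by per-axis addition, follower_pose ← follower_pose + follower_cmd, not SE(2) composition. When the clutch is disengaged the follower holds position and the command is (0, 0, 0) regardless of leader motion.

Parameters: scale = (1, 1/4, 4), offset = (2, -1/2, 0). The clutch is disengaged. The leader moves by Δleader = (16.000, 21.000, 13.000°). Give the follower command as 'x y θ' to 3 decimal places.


0.000 0.000 0.000

clutch disengaged → follower holds; cmd = (0, 0, 0)


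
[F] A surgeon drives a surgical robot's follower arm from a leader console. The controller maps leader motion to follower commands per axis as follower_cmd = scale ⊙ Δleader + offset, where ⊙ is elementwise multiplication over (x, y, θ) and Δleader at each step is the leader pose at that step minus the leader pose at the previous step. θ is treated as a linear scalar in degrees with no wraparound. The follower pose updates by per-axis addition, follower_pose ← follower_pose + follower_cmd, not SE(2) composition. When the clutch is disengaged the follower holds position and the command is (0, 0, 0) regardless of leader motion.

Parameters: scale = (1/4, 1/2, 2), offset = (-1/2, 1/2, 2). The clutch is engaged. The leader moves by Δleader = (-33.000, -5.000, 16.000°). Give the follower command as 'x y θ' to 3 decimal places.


axis x: 1/4·-33.000 + -1/2 = -8.750
axis y: 1/2·-5.000 + 1/2 = -2.000
axis θ: 2·16.000 + 2 = 34.000

-8.750 -2.000 34.000


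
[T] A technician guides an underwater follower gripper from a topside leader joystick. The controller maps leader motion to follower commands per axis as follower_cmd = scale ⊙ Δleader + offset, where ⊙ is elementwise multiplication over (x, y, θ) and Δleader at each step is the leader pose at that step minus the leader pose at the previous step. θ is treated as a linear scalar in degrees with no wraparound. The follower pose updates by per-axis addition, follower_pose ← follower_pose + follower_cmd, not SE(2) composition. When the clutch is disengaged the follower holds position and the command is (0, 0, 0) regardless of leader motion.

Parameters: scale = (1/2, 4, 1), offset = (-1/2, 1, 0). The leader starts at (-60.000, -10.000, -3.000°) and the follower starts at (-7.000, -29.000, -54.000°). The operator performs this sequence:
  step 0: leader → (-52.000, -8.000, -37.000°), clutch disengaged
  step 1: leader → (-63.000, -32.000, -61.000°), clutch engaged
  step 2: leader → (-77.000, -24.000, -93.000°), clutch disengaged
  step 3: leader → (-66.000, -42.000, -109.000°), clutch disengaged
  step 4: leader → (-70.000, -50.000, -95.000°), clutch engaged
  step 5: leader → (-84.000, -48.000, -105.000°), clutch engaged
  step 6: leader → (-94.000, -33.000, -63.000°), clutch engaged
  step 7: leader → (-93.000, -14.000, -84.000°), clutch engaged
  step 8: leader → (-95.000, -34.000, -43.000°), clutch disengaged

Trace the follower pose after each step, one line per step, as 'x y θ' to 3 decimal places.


-7.000 -29.000 -54.000
-13.000 -124.000 -78.000
-13.000 -124.000 -78.000
-13.000 -124.000 -78.000
-15.500 -155.000 -64.000
-23.000 -146.000 -74.000
-28.500 -85.000 -32.000
-28.500 -8.000 -53.000
-28.500 -8.000 -53.000

step 0: Δleader=(8.000, 2.000, -34.000°), disengaged; cmd=(0,0,0) → follower holds at (-7.000, -29.000, -54.000°)
step 1: Δleader=(-11.000, -24.000, -24.000°), engaged; cmd=(-6.000, -95.000, -24.000°) → follower=(-13.000, -124.000, -78.000°)
step 2: Δleader=(-14.000, 8.000, -32.000°), disengaged; cmd=(0,0,0) → follower holds at (-13.000, -124.000, -78.000°)
step 3: Δleader=(11.000, -18.000, -16.000°), disengaged; cmd=(0,0,0) → follower holds at (-13.000, -124.000, -78.000°)
step 4: Δleader=(-4.000, -8.000, 14.000°), engaged; cmd=(-2.500, -31.000, 14.000°) → follower=(-15.500, -155.000, -64.000°)
step 5: Δleader=(-14.000, 2.000, -10.000°), engaged; cmd=(-7.500, 9.000, -10.000°) → follower=(-23.000, -146.000, -74.000°)
step 6: Δleader=(-10.000, 15.000, 42.000°), engaged; cmd=(-5.500, 61.000, 42.000°) → follower=(-28.500, -85.000, -32.000°)
step 7: Δleader=(1.000, 19.000, -21.000°), engaged; cmd=(0.000, 77.000, -21.000°) → follower=(-28.500, -8.000, -53.000°)
step 8: Δleader=(-2.000, -20.000, 41.000°), disengaged; cmd=(0,0,0) → follower holds at (-28.500, -8.000, -53.000°)


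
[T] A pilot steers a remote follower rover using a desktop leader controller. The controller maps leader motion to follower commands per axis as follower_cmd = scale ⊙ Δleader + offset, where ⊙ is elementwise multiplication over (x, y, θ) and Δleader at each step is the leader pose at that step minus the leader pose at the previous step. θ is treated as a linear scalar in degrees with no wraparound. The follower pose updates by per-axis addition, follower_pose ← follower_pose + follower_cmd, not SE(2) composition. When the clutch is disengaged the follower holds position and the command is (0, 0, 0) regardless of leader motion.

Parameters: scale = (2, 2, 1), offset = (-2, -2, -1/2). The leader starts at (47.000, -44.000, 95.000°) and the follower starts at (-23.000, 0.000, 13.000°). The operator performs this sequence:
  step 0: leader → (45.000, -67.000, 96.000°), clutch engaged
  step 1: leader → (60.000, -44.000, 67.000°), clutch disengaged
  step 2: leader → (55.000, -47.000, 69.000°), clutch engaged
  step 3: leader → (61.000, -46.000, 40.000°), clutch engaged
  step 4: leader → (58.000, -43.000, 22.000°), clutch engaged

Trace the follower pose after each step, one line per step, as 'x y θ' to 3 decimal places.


-29.000 -48.000 13.500
-29.000 -48.000 13.500
-41.000 -56.000 15.000
-31.000 -56.000 -14.500
-39.000 -52.000 -33.000

step 0: Δleader=(-2.000, -23.000, 1.000°), engaged; cmd=(-6.000, -48.000, 0.500°) → follower=(-29.000, -48.000, 13.500°)
step 1: Δleader=(15.000, 23.000, -29.000°), disengaged; cmd=(0,0,0) → follower holds at (-29.000, -48.000, 13.500°)
step 2: Δleader=(-5.000, -3.000, 2.000°), engaged; cmd=(-12.000, -8.000, 1.500°) → follower=(-41.000, -56.000, 15.000°)
step 3: Δleader=(6.000, 1.000, -29.000°), engaged; cmd=(10.000, 0.000, -29.500°) → follower=(-31.000, -56.000, -14.500°)
step 4: Δleader=(-3.000, 3.000, -18.000°), engaged; cmd=(-8.000, 4.000, -18.500°) → follower=(-39.000, -52.000, -33.000°)


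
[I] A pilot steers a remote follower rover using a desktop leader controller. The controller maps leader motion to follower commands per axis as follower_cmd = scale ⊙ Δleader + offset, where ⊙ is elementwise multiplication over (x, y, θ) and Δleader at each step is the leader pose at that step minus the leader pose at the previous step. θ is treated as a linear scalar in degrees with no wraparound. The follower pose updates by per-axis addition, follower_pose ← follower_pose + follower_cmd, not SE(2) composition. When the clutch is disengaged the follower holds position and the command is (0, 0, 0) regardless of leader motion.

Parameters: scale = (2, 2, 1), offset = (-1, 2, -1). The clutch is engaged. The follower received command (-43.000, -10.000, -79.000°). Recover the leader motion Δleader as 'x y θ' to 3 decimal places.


-21.000 -6.000 -78.000

axis x: (-43.000 − -1) / (2) = -21.000
axis y: (-10.000 − 2) / (2) = -6.000
axis θ: (-79.000 − -1) / (1) = -78.000


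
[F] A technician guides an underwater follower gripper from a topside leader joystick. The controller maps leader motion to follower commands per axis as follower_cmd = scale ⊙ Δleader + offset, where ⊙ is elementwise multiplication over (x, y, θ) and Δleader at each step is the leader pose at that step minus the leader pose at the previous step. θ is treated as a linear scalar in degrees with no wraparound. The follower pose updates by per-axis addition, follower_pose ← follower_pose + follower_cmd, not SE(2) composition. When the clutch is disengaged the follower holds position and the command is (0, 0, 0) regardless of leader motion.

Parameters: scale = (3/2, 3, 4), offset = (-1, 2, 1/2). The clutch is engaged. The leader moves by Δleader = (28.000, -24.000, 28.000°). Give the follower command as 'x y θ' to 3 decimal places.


41.000 -70.000 112.500

axis x: 3/2·28.000 + -1 = 41.000
axis y: 3·-24.000 + 2 = -70.000
axis θ: 4·28.000 + 1/2 = 112.500


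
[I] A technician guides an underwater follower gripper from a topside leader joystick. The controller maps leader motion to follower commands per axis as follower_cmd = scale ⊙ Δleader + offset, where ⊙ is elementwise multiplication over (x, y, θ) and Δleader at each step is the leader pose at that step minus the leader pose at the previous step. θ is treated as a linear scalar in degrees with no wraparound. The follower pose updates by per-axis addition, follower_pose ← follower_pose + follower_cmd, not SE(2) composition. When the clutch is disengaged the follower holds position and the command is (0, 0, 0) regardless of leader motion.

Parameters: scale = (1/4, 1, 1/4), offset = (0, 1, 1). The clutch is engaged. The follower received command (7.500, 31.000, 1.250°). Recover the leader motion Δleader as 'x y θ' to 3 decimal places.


30.000 30.000 1.000

axis x: (7.500 − 0) / (1/4) = 30.000
axis y: (31.000 − 1) / (1) = 30.000
axis θ: (1.250 − 1) / (1/4) = 1.000


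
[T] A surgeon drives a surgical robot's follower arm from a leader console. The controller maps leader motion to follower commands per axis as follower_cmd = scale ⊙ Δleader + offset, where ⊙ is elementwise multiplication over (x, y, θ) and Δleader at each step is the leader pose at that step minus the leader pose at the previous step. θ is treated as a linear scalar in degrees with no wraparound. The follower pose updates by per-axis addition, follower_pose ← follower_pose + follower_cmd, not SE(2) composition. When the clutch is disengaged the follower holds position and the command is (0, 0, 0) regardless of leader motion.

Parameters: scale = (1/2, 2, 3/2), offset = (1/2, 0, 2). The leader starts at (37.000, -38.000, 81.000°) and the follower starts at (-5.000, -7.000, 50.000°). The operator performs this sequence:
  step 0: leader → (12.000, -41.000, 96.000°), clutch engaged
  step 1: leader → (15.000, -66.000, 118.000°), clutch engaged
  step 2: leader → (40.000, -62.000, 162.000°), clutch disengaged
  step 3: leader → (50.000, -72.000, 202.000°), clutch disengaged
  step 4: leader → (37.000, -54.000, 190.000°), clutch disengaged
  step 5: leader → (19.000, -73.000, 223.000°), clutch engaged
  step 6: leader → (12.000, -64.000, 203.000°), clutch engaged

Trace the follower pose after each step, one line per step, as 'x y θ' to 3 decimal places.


step 0: Δleader=(-25.000, -3.000, 15.000°), engaged; cmd=(-12.000, -6.000, 24.500°) → follower=(-17.000, -13.000, 74.500°)
step 1: Δleader=(3.000, -25.000, 22.000°), engaged; cmd=(2.000, -50.000, 35.000°) → follower=(-15.000, -63.000, 109.500°)
step 2: Δleader=(25.000, 4.000, 44.000°), disengaged; cmd=(0,0,0) → follower holds at (-15.000, -63.000, 109.500°)
step 3: Δleader=(10.000, -10.000, 40.000°), disengaged; cmd=(0,0,0) → follower holds at (-15.000, -63.000, 109.500°)
step 4: Δleader=(-13.000, 18.000, -12.000°), disengaged; cmd=(0,0,0) → follower holds at (-15.000, -63.000, 109.500°)
step 5: Δleader=(-18.000, -19.000, 33.000°), engaged; cmd=(-8.500, -38.000, 51.500°) → follower=(-23.500, -101.000, 161.000°)
step 6: Δleader=(-7.000, 9.000, -20.000°), engaged; cmd=(-3.000, 18.000, -28.000°) → follower=(-26.500, -83.000, 133.000°)

-17.000 -13.000 74.500
-15.000 -63.000 109.500
-15.000 -63.000 109.500
-15.000 -63.000 109.500
-15.000 -63.000 109.500
-23.500 -101.000 161.000
-26.500 -83.000 133.000
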